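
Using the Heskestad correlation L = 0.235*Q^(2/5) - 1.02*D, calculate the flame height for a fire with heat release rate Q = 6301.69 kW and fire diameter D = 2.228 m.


Q^(2/5) = 33.097
0.235 * Q^(2/5) = 7.7777
1.02 * D = 2.2726
L = 5.5051 m

5.5051 m


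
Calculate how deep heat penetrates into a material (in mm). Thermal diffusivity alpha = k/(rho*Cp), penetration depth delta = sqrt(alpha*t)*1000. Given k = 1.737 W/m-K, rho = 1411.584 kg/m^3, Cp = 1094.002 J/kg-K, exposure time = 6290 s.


alpha = 1.737 / (1411.584 * 1094.002) = 1.1248e-06 m^2/s
alpha * t = 0.0070750
delta = sqrt(0.0070750) * 1000 = 84.113 mm

84.113 mm


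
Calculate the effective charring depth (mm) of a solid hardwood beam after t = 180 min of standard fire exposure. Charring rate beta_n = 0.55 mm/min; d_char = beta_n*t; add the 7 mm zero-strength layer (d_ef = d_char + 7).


d_char = 0.55 * 180 = 99 mm
d_ef = 99 + 1.0*7 = 106 mm

106 mm


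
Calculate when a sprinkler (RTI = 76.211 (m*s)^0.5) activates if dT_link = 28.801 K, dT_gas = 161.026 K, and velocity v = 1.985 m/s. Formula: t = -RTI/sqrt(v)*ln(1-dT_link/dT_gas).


dT_link/dT_gas = 0.17886
ln(1 - 0.17886) = -0.19706
t = -76.211 / sqrt(1.985) * -0.19706 = 10.660 s

10.660 s


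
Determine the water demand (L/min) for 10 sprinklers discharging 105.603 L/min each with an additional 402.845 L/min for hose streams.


Sprinkler demand = 10 * 105.603 = 1056.03 L/min
Total = 1056.03 + 402.845 = 1458.875 L/min

1458.875 L/min


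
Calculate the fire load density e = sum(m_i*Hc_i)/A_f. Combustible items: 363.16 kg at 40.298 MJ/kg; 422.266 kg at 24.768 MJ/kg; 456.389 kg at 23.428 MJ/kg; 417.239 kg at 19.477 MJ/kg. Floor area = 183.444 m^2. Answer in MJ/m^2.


Total energy = 363.16*40.298 + 422.266*24.768 + 456.389*23.428 + 417.239*19.477
= 14634.62 + 10458.68 + 10692.28 + 8126.564
= 43912.15 MJ
e = 43912.15 / 183.444 = 239.38 MJ/m^2

239.38 MJ/m^2


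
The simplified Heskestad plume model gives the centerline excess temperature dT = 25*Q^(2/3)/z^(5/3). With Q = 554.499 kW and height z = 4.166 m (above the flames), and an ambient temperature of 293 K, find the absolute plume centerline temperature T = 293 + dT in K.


Q^(2/3) = 67.494
z^(5/3) = 10.786
dT = 25 * 67.494 / 10.786 = 156.44 K
T = 293 + 156.44 = 449.44 K

449.44 K


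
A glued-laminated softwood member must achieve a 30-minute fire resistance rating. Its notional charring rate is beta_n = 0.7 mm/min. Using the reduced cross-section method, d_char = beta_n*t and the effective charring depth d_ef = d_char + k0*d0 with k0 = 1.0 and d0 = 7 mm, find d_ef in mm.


d_char = 0.7 * 30 = 21 mm
d_ef = 21 + 1.0*7 = 28 mm

28 mm


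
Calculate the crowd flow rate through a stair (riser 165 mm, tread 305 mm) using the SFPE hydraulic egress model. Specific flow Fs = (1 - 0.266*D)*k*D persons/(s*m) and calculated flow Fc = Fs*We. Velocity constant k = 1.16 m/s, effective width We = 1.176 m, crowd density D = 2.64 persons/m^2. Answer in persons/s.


1 - 0.266*D = 1 - 0.266*2.64 = 0.29776
Fs = 0.29776 * 1.16 * 2.64 = 0.91186 persons/(s*m)
Fc = 0.91186 * 1.176 = 1.0723 persons/s

1.0723 persons/s


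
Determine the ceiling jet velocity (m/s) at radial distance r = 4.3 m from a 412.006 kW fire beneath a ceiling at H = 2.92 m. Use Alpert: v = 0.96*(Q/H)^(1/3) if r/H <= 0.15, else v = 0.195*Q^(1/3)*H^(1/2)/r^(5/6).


r/H = 4.3 / 2.92 = 1.4726
r/H > 0.15, so v = 0.195*Q^(1/3)*H^(1/2)/r^(5/6)
Q^(1/3) = 7.4411
H^(1/2) = 1.7088
r^(5/6) = 3.3720
v = 0.195 * 7.4411 * 1.7088 / 3.3720 = 0.73531 m/s

0.73531 m/s


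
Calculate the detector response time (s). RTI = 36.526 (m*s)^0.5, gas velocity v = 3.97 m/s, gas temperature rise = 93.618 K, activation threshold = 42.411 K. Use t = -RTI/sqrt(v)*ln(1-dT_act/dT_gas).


dT_act/dT_gas = 0.45302
ln(1 - 0.45302) = -0.60335
t = -36.526 / sqrt(3.97) * -0.60335 = 11.060 s

11.060 s


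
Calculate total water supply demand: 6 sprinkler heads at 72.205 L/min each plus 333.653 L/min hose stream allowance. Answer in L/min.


Sprinkler demand = 6 * 72.205 = 433.23 L/min
Total = 433.23 + 333.653 = 766.883 L/min

766.883 L/min


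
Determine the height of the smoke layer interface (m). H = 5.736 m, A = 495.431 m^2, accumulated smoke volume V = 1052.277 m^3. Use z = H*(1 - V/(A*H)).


V/(A*H) = 0.37029
1 - 0.37029 = 0.62971
z = 5.736 * 0.62971 = 3.6120 m

3.6120 m


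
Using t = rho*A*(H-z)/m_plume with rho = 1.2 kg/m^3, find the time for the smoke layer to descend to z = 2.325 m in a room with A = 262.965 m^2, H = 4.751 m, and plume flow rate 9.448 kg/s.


H - z = 2.426 m
t = 1.2 * 262.965 * 2.426 / 9.448 = 81.027 s

81.027 s


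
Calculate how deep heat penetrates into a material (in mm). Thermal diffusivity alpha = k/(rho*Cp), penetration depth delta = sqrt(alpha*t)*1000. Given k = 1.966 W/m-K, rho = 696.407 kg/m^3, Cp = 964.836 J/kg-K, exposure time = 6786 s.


alpha = 1.966 / (696.407 * 964.836) = 2.9259e-06 m^2/s
alpha * t = 0.019855
delta = sqrt(0.019855) * 1000 = 140.91 mm

140.91 mm


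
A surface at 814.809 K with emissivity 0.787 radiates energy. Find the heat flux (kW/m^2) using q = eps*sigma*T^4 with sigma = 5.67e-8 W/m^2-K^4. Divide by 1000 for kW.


T^4 = 4.4078e+11
q = 0.787 * 5.67e-8 * 4.4078e+11 / 1000 = 19.669 kW/m^2

19.669 kW/m^2


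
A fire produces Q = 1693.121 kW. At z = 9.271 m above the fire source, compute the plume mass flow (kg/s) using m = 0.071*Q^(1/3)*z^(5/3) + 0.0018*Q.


Q^(1/3) = 11.919
z^(5/3) = 40.915
First term = 0.071 * 11.919 * 40.915 = 34.623
Second term = 0.0018 * 1693.121 = 3.0476
m = 37.671 kg/s

37.671 kg/s


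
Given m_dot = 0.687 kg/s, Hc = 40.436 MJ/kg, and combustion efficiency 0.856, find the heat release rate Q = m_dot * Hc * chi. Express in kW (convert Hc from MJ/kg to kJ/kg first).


Hc = 40.436 MJ/kg = 40.436 * 1000 kJ/kg = 40436 kJ/kg
Q = 0.687 kg/s * 40436 kJ/kg * 0.856 = 23779 kW

23779 kW


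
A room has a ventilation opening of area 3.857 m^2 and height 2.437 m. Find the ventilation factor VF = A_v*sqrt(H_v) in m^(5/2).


sqrt(H_v) = 1.5611
VF = 3.857 * 1.5611 = 6.0211 m^(5/2)

6.0211 m^(5/2)


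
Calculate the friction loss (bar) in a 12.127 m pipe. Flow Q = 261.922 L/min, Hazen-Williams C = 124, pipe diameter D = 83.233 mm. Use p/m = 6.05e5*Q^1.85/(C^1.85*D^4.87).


Q^1.85 = 29759
C^1.85 = 7461.6
D^4.87 = 2.2482e+09
p/m = 0.0010733 bar/m
p_total = 0.0010733 * 12.127 = 0.013015 bar

0.013015 bar


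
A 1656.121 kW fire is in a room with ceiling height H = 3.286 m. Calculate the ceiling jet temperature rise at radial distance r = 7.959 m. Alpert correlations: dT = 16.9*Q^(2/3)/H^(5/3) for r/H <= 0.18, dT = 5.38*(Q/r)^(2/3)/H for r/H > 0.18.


r/H = 7.959 / 3.286 = 2.4221
r/H > 0.18, so dT = 5.38*(Q/r)^(2/3)/H
Q/r = 208.08
(Q/r)^(2/3) = 35.115
dT = 5.38 * 35.115 / 3.286 = 57.492 K

57.492 K


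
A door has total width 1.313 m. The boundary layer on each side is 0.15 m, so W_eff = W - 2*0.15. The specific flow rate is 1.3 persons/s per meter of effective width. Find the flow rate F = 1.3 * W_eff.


W_eff = 1.313 - 0.30 = 1.013 m
F = 1.3 * 1.013 = 1.3169 persons/s

1.3169 persons/s


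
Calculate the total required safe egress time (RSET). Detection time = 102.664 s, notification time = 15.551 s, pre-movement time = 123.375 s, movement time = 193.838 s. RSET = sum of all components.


Total = 102.664 + 15.551 + 123.375 + 193.838 = 435.428 s

435.428 s


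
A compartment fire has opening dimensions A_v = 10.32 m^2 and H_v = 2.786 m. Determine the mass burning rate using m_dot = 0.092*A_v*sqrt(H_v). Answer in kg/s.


sqrt(H_v) = 1.6691
m_dot = 0.092 * 10.32 * 1.6691 = 1.5847 kg/s

1.5847 kg/s


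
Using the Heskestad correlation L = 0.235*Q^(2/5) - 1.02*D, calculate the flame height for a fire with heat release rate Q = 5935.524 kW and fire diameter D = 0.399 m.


Q^(2/5) = 32.313
0.235 * Q^(2/5) = 7.5937
1.02 * D = 0.40698
L = 7.1867 m

7.1867 m


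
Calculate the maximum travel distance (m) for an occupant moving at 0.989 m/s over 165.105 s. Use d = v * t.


d = 0.989 * 165.105 = 163.29 m

163.29 m


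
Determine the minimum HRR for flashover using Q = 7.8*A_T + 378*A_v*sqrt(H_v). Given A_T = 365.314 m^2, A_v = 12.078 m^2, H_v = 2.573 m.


7.8*A_T = 2849.4
sqrt(H_v) = 1.6041
378*A_v*sqrt(H_v) = 7323.3
Q = 2849.4 + 7323.3 = 10173 kW

10173 kW


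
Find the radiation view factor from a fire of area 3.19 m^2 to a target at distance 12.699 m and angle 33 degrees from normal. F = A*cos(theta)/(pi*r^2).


cos(33 deg) = 0.83867
pi*r^2 = 506.63
F = 3.19 * 0.83867 / 506.63 = 0.0052807

0.0052807


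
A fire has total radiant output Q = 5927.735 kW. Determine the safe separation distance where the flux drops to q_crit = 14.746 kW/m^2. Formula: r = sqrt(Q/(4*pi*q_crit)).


4*pi*q_crit = 185.30
Q/(4*pi*q_crit) = 31.989
r = sqrt(31.989) = 5.6559 m

5.6559 m


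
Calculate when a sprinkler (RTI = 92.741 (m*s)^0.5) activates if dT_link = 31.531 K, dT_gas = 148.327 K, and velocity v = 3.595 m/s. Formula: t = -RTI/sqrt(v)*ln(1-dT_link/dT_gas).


dT_link/dT_gas = 0.21258
ln(1 - 0.21258) = -0.23899
t = -92.741 / sqrt(3.595) * -0.23899 = 11.690 s

11.690 s


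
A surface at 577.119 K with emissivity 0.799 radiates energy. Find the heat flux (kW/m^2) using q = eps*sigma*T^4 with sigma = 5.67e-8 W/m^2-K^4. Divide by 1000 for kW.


T^4 = 1.1093e+11
q = 0.799 * 5.67e-8 * 1.1093e+11 / 1000 = 5.0256 kW/m^2

5.0256 kW/m^2


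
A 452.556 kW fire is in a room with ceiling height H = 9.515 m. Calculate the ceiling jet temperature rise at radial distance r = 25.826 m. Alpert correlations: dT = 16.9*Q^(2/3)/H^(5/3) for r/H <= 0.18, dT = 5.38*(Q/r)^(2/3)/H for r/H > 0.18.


r/H = 25.826 / 9.515 = 2.7142
r/H > 0.18, so dT = 5.38*(Q/r)^(2/3)/H
Q/r = 17.523
(Q/r)^(2/3) = 6.7465
dT = 5.38 * 6.7465 / 9.515 = 3.8146 K

3.8146 K


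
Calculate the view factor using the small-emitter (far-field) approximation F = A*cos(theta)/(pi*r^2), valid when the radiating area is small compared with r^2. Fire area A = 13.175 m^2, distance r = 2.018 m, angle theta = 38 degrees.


cos(38 deg) = 0.78801
pi*r^2 = 12.794
F = 13.175 * 0.78801 / 12.794 = 0.81150

0.81150


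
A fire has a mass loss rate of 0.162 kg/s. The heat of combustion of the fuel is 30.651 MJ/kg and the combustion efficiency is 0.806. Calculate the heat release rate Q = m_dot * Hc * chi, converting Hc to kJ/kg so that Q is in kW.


Hc = 30.651 MJ/kg = 30.651 * 1000 kJ/kg = 30651 kJ/kg
Q = 0.162 kg/s * 30651 kJ/kg * 0.806 = 4002.2 kW

4002.2 kW


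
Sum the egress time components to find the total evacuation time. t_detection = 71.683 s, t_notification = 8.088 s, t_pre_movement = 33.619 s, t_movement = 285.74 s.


Total = 71.683 + 8.088 + 33.619 + 285.74 = 399.13 s

399.13 s


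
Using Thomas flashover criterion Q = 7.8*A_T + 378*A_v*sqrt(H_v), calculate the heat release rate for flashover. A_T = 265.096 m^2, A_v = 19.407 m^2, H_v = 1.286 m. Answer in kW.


7.8*A_T = 2067.7
sqrt(H_v) = 1.1340
378*A_v*sqrt(H_v) = 8319.0
Q = 2067.7 + 8319.0 = 10387 kW

10387 kW


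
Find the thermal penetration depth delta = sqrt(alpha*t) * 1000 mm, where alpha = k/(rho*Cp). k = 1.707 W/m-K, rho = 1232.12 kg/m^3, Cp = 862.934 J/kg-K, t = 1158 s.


alpha = 1.707 / (1232.12 * 862.934) = 1.6055e-06 m^2/s
alpha * t = 0.0018591
delta = sqrt(0.0018591) * 1000 = 43.118 mm

43.118 mm


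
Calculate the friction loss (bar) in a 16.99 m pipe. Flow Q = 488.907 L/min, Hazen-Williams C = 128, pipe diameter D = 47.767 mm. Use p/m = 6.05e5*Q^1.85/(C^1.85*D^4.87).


Q^1.85 = 94421
C^1.85 = 7913.0
D^4.87 = 1.5044e+08
p/m = 0.047988 bar/m
p_total = 0.047988 * 16.99 = 0.81532 bar

0.81532 bar


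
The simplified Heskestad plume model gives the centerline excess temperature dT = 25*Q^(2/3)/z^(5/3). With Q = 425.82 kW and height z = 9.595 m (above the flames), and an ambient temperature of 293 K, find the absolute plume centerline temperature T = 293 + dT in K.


Q^(2/3) = 56.600
z^(5/3) = 43.325
dT = 25 * 56.600 / 43.325 = 32.660 K
T = 293 + 32.660 = 325.66 K

325.66 K


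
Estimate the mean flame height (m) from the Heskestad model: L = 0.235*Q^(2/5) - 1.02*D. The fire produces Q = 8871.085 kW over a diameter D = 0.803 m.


Q^(2/5) = 37.948
0.235 * Q^(2/5) = 8.9178
1.02 * D = 0.81906
L = 8.0988 m

8.0988 m


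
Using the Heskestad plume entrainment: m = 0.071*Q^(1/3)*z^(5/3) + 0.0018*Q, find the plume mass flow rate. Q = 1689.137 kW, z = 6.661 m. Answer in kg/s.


Q^(1/3) = 11.909
z^(5/3) = 23.581
First term = 0.071 * 11.909 * 23.581 = 19.939
Second term = 0.0018 * 1689.137 = 3.0404
m = 22.980 kg/s

22.980 kg/s


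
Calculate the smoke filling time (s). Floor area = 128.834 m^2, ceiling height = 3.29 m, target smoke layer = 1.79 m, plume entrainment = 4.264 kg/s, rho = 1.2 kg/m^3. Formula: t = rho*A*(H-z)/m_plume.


H - z = 1.5 m
t = 1.2 * 128.834 * 1.5 / 4.264 = 54.386 s

54.386 s


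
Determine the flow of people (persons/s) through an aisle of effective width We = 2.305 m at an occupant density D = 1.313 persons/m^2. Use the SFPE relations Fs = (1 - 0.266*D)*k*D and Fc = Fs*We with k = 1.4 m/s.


1 - 0.266*D = 1 - 0.266*1.313 = 0.65074
Fs = 0.65074 * 1.4 * 1.313 = 1.1962 persons/(s*m)
Fc = 1.1962 * 2.305 = 2.7572 persons/s

2.7572 persons/s


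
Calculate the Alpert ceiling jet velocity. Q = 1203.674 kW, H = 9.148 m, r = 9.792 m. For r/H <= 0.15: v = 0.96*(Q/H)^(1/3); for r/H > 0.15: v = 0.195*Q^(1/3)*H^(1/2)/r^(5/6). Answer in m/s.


r/H = 9.792 / 9.148 = 1.0704
r/H > 0.15, so v = 0.195*Q^(1/3)*H^(1/2)/r^(5/6)
Q^(1/3) = 10.637
H^(1/2) = 3.0246
r^(5/6) = 6.6946
v = 0.195 * 10.637 * 3.0246 / 6.6946 = 0.93715 m/s

0.93715 m/s


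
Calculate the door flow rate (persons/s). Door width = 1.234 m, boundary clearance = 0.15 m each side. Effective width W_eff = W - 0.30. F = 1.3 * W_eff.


W_eff = 1.234 - 0.30 = 0.934 m
F = 1.3 * 0.934 = 1.2142 persons/s

1.2142 persons/s


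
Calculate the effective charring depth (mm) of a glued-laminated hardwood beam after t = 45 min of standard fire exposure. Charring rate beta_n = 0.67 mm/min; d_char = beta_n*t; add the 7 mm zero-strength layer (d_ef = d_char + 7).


d_char = 0.67 * 45 = 30.15 mm
d_ef = 30.15 + 1.0*7 = 37.15 mm

37.15 mm


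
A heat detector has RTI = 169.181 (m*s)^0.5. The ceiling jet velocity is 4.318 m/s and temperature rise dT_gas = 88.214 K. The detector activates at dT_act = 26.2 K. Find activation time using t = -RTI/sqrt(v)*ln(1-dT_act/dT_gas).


dT_act/dT_gas = 0.29701
ln(1 - 0.29701) = -0.35241
t = -169.181 / sqrt(4.318) * -0.35241 = 28.691 s

28.691 s


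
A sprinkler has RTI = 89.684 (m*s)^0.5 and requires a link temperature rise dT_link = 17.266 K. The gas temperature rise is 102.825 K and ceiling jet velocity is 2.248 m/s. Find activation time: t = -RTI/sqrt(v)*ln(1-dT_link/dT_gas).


dT_link/dT_gas = 0.16792
ln(1 - 0.16792) = -0.18382
t = -89.684 / sqrt(2.248) * -0.18382 = 10.996 s

10.996 s


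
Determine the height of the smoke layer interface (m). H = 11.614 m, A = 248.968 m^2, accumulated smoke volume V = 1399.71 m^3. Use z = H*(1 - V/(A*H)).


V/(A*H) = 0.48408
1 - 0.48408 = 0.51592
z = 11.614 * 0.51592 = 5.9920 m

5.9920 m


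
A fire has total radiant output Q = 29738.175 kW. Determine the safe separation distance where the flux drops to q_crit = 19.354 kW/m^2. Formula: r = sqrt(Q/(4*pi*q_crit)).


4*pi*q_crit = 243.21
Q/(4*pi*q_crit) = 122.27
r = sqrt(122.27) = 11.058 m

11.058 m


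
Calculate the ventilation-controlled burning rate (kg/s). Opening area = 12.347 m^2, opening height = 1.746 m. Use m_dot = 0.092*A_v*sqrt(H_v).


sqrt(H_v) = 1.3214
m_dot = 0.092 * 12.347 * 1.3214 = 1.5010 kg/s

1.5010 kg/s


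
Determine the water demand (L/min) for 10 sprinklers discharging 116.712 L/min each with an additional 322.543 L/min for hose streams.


Sprinkler demand = 10 * 116.712 = 1167.12 L/min
Total = 1167.12 + 322.543 = 1489.663 L/min

1489.663 L/min


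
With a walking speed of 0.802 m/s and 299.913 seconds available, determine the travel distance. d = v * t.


d = 0.802 * 299.913 = 240.53 m

240.53 m


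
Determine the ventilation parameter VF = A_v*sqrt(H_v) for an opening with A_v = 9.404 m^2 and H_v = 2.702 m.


sqrt(H_v) = 1.6438
VF = 9.404 * 1.6438 = 15.458 m^(5/2)

15.458 m^(5/2)


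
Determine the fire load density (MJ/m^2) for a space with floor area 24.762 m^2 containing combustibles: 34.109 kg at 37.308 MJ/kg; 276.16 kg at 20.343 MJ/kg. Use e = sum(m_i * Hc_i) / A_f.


Total energy = 34.109*37.308 + 276.16*20.343
= 1272.539 + 5617.923
= 6890.461 MJ
e = 6890.461 / 24.762 = 278.27 MJ/m^2

278.27 MJ/m^2


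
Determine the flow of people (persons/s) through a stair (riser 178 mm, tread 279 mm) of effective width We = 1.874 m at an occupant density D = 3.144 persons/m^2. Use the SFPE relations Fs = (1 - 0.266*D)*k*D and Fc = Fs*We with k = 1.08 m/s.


1 - 0.266*D = 1 - 0.266*3.144 = 0.16370
Fs = 0.16370 * 1.08 * 3.144 = 0.55583 persons/(s*m)
Fc = 0.55583 * 1.874 = 1.0416 persons/s

1.0416 persons/s


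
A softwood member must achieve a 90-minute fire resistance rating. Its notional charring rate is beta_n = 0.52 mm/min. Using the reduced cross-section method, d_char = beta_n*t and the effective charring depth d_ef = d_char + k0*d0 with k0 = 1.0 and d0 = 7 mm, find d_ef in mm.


d_char = 0.52 * 90 = 46.8 mm
d_ef = 46.8 + 1.0*7 = 53.8 mm

53.8 mm


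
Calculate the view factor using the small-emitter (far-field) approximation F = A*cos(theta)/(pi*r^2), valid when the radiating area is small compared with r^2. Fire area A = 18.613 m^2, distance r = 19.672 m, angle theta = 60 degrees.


cos(60 deg) = 0.5
pi*r^2 = 1215.8
F = 18.613 * 0.5 / 1215.8 = 0.0076549

0.0076549


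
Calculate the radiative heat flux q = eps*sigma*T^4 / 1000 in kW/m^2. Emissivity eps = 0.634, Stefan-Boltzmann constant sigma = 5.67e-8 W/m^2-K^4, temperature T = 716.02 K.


T^4 = 2.6285e+11
q = 0.634 * 5.67e-8 * 2.6285e+11 / 1000 = 9.4487 kW/m^2

9.4487 kW/m^2


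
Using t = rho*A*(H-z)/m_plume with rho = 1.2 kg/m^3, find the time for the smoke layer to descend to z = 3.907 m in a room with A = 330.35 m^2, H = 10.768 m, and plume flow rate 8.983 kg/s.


H - z = 6.861 m
t = 1.2 * 330.35 * 6.861 / 8.983 = 302.78 s

302.78 s


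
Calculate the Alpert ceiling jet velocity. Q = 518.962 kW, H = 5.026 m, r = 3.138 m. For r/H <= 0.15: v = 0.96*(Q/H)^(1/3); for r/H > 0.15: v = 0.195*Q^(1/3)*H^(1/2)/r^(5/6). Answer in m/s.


r/H = 3.138 / 5.026 = 0.62435
r/H > 0.15, so v = 0.195*Q^(1/3)*H^(1/2)/r^(5/6)
Q^(1/3) = 8.0361
H^(1/2) = 2.2419
r^(5/6) = 2.5934
v = 0.195 * 8.0361 * 2.2419 / 2.5934 = 1.3546 m/s

1.3546 m/s


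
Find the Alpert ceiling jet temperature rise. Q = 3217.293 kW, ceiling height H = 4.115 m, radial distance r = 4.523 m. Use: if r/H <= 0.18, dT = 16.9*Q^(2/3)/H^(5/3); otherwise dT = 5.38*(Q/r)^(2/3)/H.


r/H = 4.523 / 4.115 = 1.0991
r/H > 0.18, so dT = 5.38*(Q/r)^(2/3)/H
Q/r = 711.32
(Q/r)^(2/3) = 79.685
dT = 5.38 * 79.685 / 4.115 = 104.18 K

104.18 K


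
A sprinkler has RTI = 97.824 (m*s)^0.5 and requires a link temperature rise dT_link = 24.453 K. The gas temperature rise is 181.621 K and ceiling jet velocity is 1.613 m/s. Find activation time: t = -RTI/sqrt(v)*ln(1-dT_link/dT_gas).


dT_link/dT_gas = 0.13464
ln(1 - 0.13464) = -0.14461
t = -97.824 / sqrt(1.613) * -0.14461 = 11.138 s

11.138 s


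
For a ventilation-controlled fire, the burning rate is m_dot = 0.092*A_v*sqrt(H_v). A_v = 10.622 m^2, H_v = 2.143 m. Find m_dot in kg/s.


sqrt(H_v) = 1.4639
m_dot = 0.092 * 10.622 * 1.4639 = 1.4306 kg/s

1.4306 kg/s


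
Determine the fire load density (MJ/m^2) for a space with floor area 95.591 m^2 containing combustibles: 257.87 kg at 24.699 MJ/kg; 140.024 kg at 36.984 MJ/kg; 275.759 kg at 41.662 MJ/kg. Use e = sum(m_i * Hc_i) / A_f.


Total energy = 257.87*24.699 + 140.024*36.984 + 275.759*41.662
= 6369.131 + 5178.648 + 11488.67
= 23036.45 MJ
e = 23036.45 / 95.591 = 240.99 MJ/m^2

240.99 MJ/m^2


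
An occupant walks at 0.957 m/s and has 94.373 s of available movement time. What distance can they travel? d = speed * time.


d = 0.957 * 94.373 = 90.315 m

90.315 m


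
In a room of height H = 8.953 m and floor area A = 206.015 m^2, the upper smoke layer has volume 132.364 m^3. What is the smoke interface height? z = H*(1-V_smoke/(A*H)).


V/(A*H) = 0.071763
1 - 0.071763 = 0.92824
z = 8.953 * 0.92824 = 8.3105 m

8.3105 m


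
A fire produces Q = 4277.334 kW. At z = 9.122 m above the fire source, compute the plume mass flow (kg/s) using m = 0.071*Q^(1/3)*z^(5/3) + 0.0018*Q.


Q^(1/3) = 16.233
z^(5/3) = 39.824
First term = 0.071 * 16.233 * 39.824 = 45.899
Second term = 0.0018 * 4277.334 = 7.6992
m = 53.598 kg/s

53.598 kg/s


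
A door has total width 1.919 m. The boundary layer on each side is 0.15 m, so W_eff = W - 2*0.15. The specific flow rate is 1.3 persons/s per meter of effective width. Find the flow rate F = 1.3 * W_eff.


W_eff = 1.919 - 0.30 = 1.619 m
F = 1.3 * 1.619 = 2.1047 persons/s

2.1047 persons/s


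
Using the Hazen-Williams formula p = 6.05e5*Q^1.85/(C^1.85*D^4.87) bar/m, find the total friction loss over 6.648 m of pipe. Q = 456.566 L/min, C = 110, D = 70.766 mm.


Q^1.85 = 83192
C^1.85 = 5978.3
D^4.87 = 1.0201e+09
p/m = 0.0082530 bar/m
p_total = 0.0082530 * 6.648 = 0.054866 bar

0.054866 bar


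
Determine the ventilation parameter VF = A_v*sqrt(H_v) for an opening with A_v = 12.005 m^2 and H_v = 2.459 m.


sqrt(H_v) = 1.5681
VF = 12.005 * 1.5681 = 18.825 m^(5/2)

18.825 m^(5/2)


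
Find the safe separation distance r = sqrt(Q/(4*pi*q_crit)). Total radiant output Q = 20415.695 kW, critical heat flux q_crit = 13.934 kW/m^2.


4*pi*q_crit = 175.10
Q/(4*pi*q_crit) = 116.59
r = sqrt(116.59) = 10.798 m

10.798 m


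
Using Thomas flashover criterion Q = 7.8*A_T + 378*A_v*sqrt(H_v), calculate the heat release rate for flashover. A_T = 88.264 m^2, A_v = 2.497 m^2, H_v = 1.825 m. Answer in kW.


7.8*A_T = 688.46
sqrt(H_v) = 1.3509
378*A_v*sqrt(H_v) = 1275.1
Q = 688.46 + 1275.1 = 1963.6 kW

1963.6 kW


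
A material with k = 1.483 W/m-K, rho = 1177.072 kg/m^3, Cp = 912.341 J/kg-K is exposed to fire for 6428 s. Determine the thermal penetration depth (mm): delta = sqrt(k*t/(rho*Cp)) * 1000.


alpha = 1.483 / (1177.072 * 912.341) = 1.3810e-06 m^2/s
alpha * t = 0.0088768
delta = sqrt(0.0088768) * 1000 = 94.217 mm

94.217 mm


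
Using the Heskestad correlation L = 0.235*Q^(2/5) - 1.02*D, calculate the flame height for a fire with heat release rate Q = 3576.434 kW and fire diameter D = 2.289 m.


Q^(2/5) = 26.386
0.235 * Q^(2/5) = 6.2008
1.02 * D = 2.3348
L = 3.8660 m

3.8660 m


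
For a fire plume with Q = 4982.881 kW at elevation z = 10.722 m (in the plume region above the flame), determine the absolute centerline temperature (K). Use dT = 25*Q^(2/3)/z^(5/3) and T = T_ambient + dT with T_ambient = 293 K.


Q^(2/3) = 291.73
z^(5/3) = 52.135
dT = 25 * 291.73 / 52.135 = 139.89 K
T = 293 + 139.89 = 432.89 K

432.89 K


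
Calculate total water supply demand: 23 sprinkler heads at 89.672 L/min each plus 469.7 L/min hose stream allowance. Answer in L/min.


Sprinkler demand = 23 * 89.672 = 2062.456 L/min
Total = 2062.456 + 469.7 = 2532.156 L/min

2532.156 L/min


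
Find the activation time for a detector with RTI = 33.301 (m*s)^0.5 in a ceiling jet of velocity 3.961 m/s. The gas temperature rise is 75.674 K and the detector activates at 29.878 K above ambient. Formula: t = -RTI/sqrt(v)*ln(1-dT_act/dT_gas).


dT_act/dT_gas = 0.39483
ln(1 - 0.39483) = -0.50224
t = -33.301 / sqrt(3.961) * -0.50224 = 8.4036 s

8.4036 s


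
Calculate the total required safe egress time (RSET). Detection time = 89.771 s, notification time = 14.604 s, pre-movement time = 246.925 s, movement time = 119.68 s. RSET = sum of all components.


Total = 89.771 + 14.604 + 246.925 + 119.68 = 470.98 s

470.98 s


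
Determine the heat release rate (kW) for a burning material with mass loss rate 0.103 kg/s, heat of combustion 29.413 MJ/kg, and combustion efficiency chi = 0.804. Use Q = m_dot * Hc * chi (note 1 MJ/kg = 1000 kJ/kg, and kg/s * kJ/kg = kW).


Hc = 29.413 MJ/kg = 29.413 * 1000 kJ/kg = 29413 kJ/kg
Q = 0.103 kg/s * 29413 kJ/kg * 0.804 = 2435.7 kW

2435.7 kW


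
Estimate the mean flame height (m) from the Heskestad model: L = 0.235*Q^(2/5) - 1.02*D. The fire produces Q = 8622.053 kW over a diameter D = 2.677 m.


Q^(2/5) = 37.518
0.235 * Q^(2/5) = 8.8168
1.02 * D = 2.7305
L = 6.0863 m

6.0863 m


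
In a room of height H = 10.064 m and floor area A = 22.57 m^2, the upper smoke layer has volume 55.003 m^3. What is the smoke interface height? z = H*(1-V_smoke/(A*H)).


V/(A*H) = 0.24215
1 - 0.24215 = 0.75785
z = 10.064 * 0.75785 = 7.6270 m

7.6270 m


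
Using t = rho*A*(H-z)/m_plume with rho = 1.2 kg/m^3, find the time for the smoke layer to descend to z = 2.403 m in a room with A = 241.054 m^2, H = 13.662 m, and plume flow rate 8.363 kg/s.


H - z = 11.259 m
t = 1.2 * 241.054 * 11.259 / 8.363 = 389.43 s

389.43 s


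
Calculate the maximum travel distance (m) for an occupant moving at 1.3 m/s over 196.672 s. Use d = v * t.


d = 1.3 * 196.672 = 255.67 m

255.67 m


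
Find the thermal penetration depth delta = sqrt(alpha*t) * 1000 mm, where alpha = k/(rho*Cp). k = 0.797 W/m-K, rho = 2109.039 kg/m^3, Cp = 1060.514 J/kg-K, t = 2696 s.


alpha = 0.797 / (2109.039 * 1060.514) = 3.5633e-07 m^2/s
alpha * t = 0.00096068
delta = sqrt(0.00096068) * 1000 = 30.995 mm

30.995 mm


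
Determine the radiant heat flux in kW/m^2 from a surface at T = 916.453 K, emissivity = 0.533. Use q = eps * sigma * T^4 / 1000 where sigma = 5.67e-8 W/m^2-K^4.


T^4 = 7.0541e+11
q = 0.533 * 5.67e-8 * 7.0541e+11 / 1000 = 21.318 kW/m^2

21.318 kW/m^2


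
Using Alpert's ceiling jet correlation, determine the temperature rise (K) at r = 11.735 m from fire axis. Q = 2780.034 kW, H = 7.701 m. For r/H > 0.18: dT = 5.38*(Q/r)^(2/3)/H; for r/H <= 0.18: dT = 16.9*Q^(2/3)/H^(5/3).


r/H = 11.735 / 7.701 = 1.5238
r/H > 0.18, so dT = 5.38*(Q/r)^(2/3)/H
Q/r = 236.90
(Q/r)^(2/3) = 38.286
dT = 5.38 * 38.286 / 7.701 = 26.747 K

26.747 K


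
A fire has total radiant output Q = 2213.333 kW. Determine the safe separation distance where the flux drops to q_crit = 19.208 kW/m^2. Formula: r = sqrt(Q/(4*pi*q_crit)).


4*pi*q_crit = 241.37
Q/(4*pi*q_crit) = 9.1697
r = sqrt(9.1697) = 3.0281 m

3.0281 m


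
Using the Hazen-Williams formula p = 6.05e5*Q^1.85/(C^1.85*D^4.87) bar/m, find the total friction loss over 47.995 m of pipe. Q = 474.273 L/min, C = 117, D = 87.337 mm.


Q^1.85 = 89259
C^1.85 = 6701.1
D^4.87 = 2.8421e+09
p/m = 0.0028355 bar/m
p_total = 0.0028355 * 47.995 = 0.13609 bar

0.13609 bar


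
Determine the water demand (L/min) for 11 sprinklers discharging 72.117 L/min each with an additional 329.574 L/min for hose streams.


Sprinkler demand = 11 * 72.117 = 793.287 L/min
Total = 793.287 + 329.574 = 1122.861 L/min

1122.861 L/min


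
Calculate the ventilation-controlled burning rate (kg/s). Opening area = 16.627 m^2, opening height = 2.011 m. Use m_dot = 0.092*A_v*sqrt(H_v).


sqrt(H_v) = 1.4181
m_dot = 0.092 * 16.627 * 1.4181 = 2.1692 kg/s

2.1692 kg/s


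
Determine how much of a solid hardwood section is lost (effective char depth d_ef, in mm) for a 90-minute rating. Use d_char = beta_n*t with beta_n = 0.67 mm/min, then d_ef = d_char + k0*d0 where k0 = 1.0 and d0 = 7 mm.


d_char = 0.67 * 90 = 60.3 mm
d_ef = 60.3 + 1.0*7 = 67.3 mm

67.3 mm


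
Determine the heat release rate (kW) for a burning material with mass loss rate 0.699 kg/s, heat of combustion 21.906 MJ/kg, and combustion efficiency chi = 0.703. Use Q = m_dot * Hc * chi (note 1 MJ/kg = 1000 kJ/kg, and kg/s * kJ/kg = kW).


Hc = 21.906 MJ/kg = 21.906 * 1000 kJ/kg = 21906 kJ/kg
Q = 0.699 kg/s * 21906 kJ/kg * 0.703 = 10765 kW

10765 kW


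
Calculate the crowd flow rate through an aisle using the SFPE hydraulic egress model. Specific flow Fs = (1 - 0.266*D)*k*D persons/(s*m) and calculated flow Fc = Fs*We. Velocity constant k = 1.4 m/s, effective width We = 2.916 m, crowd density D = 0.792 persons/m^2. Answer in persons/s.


1 - 0.266*D = 1 - 0.266*0.792 = 0.78933
Fs = 0.78933 * 1.4 * 0.792 = 0.87521 persons/(s*m)
Fc = 0.87521 * 2.916 = 2.5521 persons/s

2.5521 persons/s


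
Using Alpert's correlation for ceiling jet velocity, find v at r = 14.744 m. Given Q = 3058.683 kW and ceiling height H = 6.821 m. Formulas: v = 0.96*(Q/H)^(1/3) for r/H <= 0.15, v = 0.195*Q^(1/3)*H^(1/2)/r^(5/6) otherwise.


r/H = 14.744 / 6.821 = 2.1616
r/H > 0.15, so v = 0.195*Q^(1/3)*H^(1/2)/r^(5/6)
Q^(1/3) = 14.516
H^(1/2) = 2.6117
r^(5/6) = 9.4156
v = 0.195 * 14.516 * 2.6117 / 9.4156 = 0.78516 m/s

0.78516 m/s


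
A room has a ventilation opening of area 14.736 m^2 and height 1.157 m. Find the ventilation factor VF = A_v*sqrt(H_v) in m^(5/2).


sqrt(H_v) = 1.0756
VF = 14.736 * 1.0756 = 15.851 m^(5/2)

15.851 m^(5/2)


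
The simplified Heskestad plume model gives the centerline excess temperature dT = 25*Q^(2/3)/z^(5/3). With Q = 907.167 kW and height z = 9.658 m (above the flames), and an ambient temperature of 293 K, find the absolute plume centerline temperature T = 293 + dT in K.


Q^(2/3) = 93.711
z^(5/3) = 43.800
dT = 25 * 93.711 / 43.800 = 53.488 K
T = 293 + 53.488 = 346.49 K

346.49 K


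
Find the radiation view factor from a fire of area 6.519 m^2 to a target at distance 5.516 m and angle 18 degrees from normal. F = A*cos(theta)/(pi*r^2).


cos(18 deg) = 0.95106
pi*r^2 = 95.587
F = 6.519 * 0.95106 / 95.587 = 0.064862

0.064862


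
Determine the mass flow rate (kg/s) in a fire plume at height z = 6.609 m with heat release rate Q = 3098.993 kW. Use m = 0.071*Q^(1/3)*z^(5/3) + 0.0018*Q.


Q^(1/3) = 14.579
z^(5/3) = 23.275
First term = 0.071 * 14.579 * 23.275 = 24.093
Second term = 0.0018 * 3098.993 = 5.5782
m = 29.671 kg/s

29.671 kg/s


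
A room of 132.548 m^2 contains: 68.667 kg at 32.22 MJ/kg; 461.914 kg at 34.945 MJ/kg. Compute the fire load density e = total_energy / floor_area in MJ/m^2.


Total energy = 68.667*32.22 + 461.914*34.945
= 2212.451 + 16141.58
= 18354.04 MJ
e = 18354.04 / 132.548 = 138.47 MJ/m^2

138.47 MJ/m^2


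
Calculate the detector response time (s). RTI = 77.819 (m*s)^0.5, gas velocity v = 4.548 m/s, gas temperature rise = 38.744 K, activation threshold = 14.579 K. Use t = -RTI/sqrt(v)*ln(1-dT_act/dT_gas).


dT_act/dT_gas = 0.37629
ln(1 - 0.37629) = -0.47207
t = -77.819 / sqrt(4.548) * -0.47207 = 17.226 s

17.226 s


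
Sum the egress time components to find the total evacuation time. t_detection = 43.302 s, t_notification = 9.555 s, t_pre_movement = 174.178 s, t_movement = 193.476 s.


Total = 43.302 + 9.555 + 174.178 + 193.476 = 420.511 s

420.511 s


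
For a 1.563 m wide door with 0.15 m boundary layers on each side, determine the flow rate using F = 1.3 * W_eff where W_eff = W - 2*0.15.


W_eff = 1.563 - 0.30 = 1.263 m
F = 1.3 * 1.263 = 1.6419 persons/s

1.6419 persons/s


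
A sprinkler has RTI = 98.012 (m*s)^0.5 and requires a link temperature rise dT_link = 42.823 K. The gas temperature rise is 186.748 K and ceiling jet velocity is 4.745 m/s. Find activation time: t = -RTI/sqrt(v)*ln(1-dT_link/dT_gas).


dT_link/dT_gas = 0.22931
ln(1 - 0.22931) = -0.26047
t = -98.012 / sqrt(4.745) * -0.26047 = 11.720 s

11.720 s


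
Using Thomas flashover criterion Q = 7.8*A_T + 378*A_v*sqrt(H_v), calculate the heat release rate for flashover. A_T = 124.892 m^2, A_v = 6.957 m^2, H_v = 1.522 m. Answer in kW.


7.8*A_T = 974.16
sqrt(H_v) = 1.2337
378*A_v*sqrt(H_v) = 3244.3
Q = 974.16 + 3244.3 = 4218.5 kW

4218.5 kW


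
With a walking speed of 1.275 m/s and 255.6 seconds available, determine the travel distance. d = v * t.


d = 1.275 * 255.6 = 325.89 m

325.89 m


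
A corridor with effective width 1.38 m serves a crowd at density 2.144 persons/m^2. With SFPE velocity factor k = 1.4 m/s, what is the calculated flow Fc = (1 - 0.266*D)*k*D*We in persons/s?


1 - 0.266*D = 1 - 0.266*2.144 = 0.42970
Fs = 0.42970 * 1.4 * 2.144 = 1.2898 persons/(s*m)
Fc = 1.2898 * 1.38 = 1.7799 persons/s

1.7799 persons/s


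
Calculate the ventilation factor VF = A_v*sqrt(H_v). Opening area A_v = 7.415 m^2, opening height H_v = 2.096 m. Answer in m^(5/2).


sqrt(H_v) = 1.4478
VF = 7.415 * 1.4478 = 10.735 m^(5/2)

10.735 m^(5/2)


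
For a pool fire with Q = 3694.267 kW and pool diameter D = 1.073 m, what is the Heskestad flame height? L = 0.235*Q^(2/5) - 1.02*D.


Q^(2/5) = 26.731
0.235 * Q^(2/5) = 6.2817
1.02 * D = 1.0945
L = 5.1873 m

5.1873 m


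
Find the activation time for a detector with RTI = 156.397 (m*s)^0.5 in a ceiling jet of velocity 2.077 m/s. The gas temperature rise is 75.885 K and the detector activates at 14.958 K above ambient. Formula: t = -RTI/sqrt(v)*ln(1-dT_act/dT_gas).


dT_act/dT_gas = 0.19711
ln(1 - 0.19711) = -0.21954
t = -156.397 / sqrt(2.077) * -0.21954 = 23.825 s

23.825 s


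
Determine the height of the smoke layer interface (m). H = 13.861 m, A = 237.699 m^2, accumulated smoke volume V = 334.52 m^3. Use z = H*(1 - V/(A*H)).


V/(A*H) = 0.10153
1 - 0.10153 = 0.89847
z = 13.861 * 0.89847 = 12.454 m

12.454 m


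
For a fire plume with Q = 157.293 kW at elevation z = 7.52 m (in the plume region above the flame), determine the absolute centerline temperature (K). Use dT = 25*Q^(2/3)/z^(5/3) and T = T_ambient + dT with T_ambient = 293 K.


Q^(2/3) = 29.139
z^(5/3) = 28.864
dT = 25 * 29.139 / 28.864 = 25.238 K
T = 293 + 25.238 = 318.24 K

318.24 K


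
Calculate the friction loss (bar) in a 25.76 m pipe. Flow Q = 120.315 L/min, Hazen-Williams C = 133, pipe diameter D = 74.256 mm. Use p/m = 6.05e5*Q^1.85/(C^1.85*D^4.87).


Q^1.85 = 7056.5
C^1.85 = 8494.3
D^4.87 = 1.2896e+09
p/m = 0.00038973 bar/m
p_total = 0.00038973 * 25.76 = 0.010039 bar

0.010039 bar


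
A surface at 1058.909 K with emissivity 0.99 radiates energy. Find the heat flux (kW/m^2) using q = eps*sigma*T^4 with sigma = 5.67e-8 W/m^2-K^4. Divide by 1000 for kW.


T^4 = 1.2573e+12
q = 0.99 * 5.67e-8 * 1.2573e+12 / 1000 = 70.575 kW/m^2

70.575 kW/m^2


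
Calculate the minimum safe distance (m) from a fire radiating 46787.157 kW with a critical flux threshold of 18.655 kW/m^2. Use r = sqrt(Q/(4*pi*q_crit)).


4*pi*q_crit = 234.43
Q/(4*pi*q_crit) = 199.58
r = sqrt(199.58) = 14.127 m

14.127 m


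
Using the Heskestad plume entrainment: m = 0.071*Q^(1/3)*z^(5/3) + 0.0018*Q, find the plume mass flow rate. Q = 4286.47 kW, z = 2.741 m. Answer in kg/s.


Q^(1/3) = 16.244
z^(5/3) = 5.3684
First term = 0.071 * 16.244 * 5.3684 = 6.1917
Second term = 0.0018 * 4286.47 = 7.7156
m = 13.907 kg/s

13.907 kg/s


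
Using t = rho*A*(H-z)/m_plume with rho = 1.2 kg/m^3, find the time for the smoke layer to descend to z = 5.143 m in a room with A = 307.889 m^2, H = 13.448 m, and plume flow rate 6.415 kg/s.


H - z = 8.305 m
t = 1.2 * 307.889 * 8.305 / 6.415 = 478.32 s

478.32 s


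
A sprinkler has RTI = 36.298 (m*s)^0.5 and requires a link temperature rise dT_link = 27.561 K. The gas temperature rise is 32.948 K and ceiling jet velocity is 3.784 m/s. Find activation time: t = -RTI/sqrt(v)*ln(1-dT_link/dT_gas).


dT_link/dT_gas = 0.83650
ln(1 - 0.83650) = -1.8109
t = -36.298 / sqrt(3.784) * -1.8109 = 33.792 s

33.792 s


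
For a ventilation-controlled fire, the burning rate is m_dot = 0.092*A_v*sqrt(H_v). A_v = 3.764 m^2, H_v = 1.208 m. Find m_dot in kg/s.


sqrt(H_v) = 1.0991
m_dot = 0.092 * 3.764 * 1.0991 = 0.38060 kg/s

0.38060 kg/s


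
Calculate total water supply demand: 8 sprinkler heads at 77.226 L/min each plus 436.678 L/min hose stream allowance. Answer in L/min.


Sprinkler demand = 8 * 77.226 = 617.808 L/min
Total = 617.808 + 436.678 = 1054.486 L/min

1054.486 L/min


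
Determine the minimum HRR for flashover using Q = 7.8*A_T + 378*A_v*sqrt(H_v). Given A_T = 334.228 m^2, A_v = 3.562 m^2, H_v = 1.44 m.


7.8*A_T = 2607.0
sqrt(H_v) = 1.2
378*A_v*sqrt(H_v) = 1615.7
Q = 2607.0 + 1615.7 = 4222.7 kW

4222.7 kW


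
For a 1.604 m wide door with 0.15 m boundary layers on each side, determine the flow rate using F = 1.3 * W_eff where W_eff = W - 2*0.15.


W_eff = 1.604 - 0.30 = 1.304 m
F = 1.3 * 1.304 = 1.6952 persons/s

1.6952 persons/s


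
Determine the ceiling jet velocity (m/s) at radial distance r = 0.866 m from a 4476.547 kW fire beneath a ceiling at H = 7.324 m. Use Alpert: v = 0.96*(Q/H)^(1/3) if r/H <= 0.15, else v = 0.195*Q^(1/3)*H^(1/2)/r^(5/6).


r/H = 0.866 / 7.324 = 0.11824
r/H <= 0.15, so v = 0.96*(Q/H)^(1/3)
Q/H = 611.22
(Q/H)^(1/3) = 8.4866
v = 0.96 * 8.4866 = 8.1471 m/s

8.1471 m/s


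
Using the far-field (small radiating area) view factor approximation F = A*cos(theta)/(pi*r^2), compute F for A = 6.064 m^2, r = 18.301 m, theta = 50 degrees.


cos(50 deg) = 0.64279
pi*r^2 = 1052.2
F = 6.064 * 0.64279 / 1052.2 = 0.0037045

0.0037045


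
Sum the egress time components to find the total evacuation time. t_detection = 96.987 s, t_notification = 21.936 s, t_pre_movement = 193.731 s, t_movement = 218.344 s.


Total = 96.987 + 21.936 + 193.731 + 218.344 = 530.998 s

530.998 s


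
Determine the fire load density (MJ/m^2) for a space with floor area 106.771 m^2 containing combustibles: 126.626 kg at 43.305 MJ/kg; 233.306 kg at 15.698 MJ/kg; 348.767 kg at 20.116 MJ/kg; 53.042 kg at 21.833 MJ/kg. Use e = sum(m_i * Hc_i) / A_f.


Total energy = 126.626*43.305 + 233.306*15.698 + 348.767*20.116 + 53.042*21.833
= 5483.539 + 3662.438 + 7015.797 + 1158.066
= 17319.84 MJ
e = 17319.84 / 106.771 = 162.21 MJ/m^2

162.21 MJ/m^2


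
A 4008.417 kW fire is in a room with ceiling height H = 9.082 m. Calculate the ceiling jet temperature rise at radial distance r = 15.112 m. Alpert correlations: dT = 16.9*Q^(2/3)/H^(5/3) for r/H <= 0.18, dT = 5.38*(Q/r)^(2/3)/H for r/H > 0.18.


r/H = 15.112 / 9.082 = 1.6640
r/H > 0.18, so dT = 5.38*(Q/r)^(2/3)/H
Q/r = 265.25
(Q/r)^(2/3) = 41.283
dT = 5.38 * 41.283 / 9.082 = 24.455 K

24.455 K


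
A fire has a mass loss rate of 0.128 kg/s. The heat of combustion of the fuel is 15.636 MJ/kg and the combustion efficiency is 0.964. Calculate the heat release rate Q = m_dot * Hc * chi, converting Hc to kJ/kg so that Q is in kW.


Hc = 15.636 MJ/kg = 15.636 * 1000 kJ/kg = 15636 kJ/kg
Q = 0.128 kg/s * 15636 kJ/kg * 0.964 = 1929.4 kW

1929.4 kW


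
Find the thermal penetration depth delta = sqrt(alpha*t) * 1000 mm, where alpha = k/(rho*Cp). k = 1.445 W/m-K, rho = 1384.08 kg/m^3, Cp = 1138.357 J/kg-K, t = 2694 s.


alpha = 1.445 / (1384.08 * 1138.357) = 9.1712e-07 m^2/s
alpha * t = 0.0024707
delta = sqrt(0.0024707) * 1000 = 49.706 mm

49.706 mm


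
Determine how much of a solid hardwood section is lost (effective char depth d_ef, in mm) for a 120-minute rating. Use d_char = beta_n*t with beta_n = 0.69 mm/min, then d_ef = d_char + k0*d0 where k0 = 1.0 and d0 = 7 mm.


d_char = 0.69 * 120 = 82.8 mm
d_ef = 82.8 + 1.0*7 = 89.8 mm

89.8 mm


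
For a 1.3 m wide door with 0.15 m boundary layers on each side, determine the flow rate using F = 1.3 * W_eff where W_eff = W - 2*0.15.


W_eff = 1.3 - 0.30 = 1 m
F = 1.3 * 1 = 1.3 persons/s

1.3 persons/s


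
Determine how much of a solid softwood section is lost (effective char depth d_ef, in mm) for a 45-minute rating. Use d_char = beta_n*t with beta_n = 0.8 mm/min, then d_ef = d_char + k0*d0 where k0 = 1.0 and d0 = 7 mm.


d_char = 0.8 * 45 = 36 mm
d_ef = 36 + 1.0*7 = 43 mm

43 mm


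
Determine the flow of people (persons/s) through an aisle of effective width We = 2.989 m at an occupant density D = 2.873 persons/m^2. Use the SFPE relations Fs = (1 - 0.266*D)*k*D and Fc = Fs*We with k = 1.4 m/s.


1 - 0.266*D = 1 - 0.266*2.873 = 0.23578
Fs = 0.23578 * 1.4 * 2.873 = 0.94836 persons/(s*m)
Fc = 0.94836 * 2.989 = 2.8347 persons/s

2.8347 persons/s
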